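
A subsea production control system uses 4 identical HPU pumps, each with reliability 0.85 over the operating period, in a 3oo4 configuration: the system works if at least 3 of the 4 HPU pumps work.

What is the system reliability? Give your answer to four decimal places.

R = Σ_{i=3}^{4} C(4,i) p^i (1−p)^{4−i} with p = 0.85
C(4,3)·0.85^3·0.15^1 = 0.368475
C(4,4)·0.85^4·0.15^0 = 0.522006
Sum = 0.8905

0.8905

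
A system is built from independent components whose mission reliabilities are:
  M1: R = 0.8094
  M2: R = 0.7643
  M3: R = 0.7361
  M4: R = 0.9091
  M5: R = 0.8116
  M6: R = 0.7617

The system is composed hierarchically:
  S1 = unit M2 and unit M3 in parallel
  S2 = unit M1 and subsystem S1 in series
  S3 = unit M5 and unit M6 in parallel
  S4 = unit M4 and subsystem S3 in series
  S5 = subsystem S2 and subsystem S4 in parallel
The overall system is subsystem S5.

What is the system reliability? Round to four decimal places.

0.9683

Parallel (M2 and M3): 1 − (1 − 0.764300)(1 − 0.736100) = 0.937799
Series (M1 and [0.937799]): 0.809400 × 0.937799 = 0.759055
Parallel (M5 and M6): 1 − (1 − 0.811600)(1 − 0.761700) = 0.955104
Series (M4 and [0.955104]): 0.909100 × 0.955104 = 0.868285
Parallel ([0.759055] and [0.868285]): 1 − (1 − 0.759055)(1 − 0.868285) = 0.9683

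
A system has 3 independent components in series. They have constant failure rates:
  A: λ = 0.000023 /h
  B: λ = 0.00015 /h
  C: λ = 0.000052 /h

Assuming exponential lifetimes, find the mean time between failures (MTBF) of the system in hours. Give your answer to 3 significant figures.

4440

Series of exponential components: λ_sys = Σ λ_i
λ_sys = 0.000023 + 0.00015 + 0.000052 = 2.2500e-04 /h
MTBF = 1 / λ_sys = 4440 h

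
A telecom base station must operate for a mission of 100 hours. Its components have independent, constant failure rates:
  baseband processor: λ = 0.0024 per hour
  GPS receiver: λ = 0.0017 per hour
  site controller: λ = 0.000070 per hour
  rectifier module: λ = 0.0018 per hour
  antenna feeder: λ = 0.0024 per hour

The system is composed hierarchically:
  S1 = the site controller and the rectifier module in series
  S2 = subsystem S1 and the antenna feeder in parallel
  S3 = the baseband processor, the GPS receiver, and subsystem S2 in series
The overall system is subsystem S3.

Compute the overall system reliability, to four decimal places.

0.6395

R(baseband processor) = exp(−0.0024 × 100) = 0.786628
R(GPS receiver) = exp(−0.0017 × 100) = 0.843665
R(site controller) = exp(−0.000070 × 100) = 0.993024
R(rectifier module) = exp(−0.0018 × 100) = 0.835270
R(antenna feeder) = exp(−0.0024 × 100) = 0.786628
Series (site controller and rectifier module): 0.993024 × 0.835270 = 0.829443
Parallel ([0.829443] and antenna feeder): 1 − (1 − 0.829443)(1 − 0.786628) = 0.963608
Series (baseband processor, GPS receiver, and [0.963608]): 0.786628 × 0.843665 × 0.963608 = 0.6395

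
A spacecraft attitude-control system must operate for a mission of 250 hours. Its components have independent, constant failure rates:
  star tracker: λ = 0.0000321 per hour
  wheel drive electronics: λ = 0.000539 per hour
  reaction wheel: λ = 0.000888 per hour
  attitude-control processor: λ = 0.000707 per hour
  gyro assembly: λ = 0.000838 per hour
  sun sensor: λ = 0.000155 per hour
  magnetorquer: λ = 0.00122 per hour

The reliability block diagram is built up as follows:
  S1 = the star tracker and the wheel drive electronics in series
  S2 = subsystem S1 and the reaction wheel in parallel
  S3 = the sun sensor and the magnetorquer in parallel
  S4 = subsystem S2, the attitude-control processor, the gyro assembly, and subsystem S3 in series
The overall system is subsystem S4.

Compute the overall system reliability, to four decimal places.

R(star tracker) = exp(−0.0000321 × 250) = 0.992007
R(wheel drive electronics) = exp(−0.000539 × 250) = 0.873934
R(reaction wheel) = exp(−0.000888 × 250) = 0.800915
R(attitude-control processor) = exp(−0.000707 × 250) = 0.837989
R(gyro assembly) = exp(−0.000838 × 250) = 0.810990
R(sun sensor) = exp(−0.000155 × 250) = 0.961991
R(magnetorquer) = exp(−0.00122 × 250) = 0.737123
Series (star tracker and wheel drive electronics): 0.992007 × 0.873934 = 0.866949
Parallel ([0.866949] and reaction wheel): 1 − (1 − 0.866949)(1 − 0.800915) = 0.973512
Parallel (sun sensor and magnetorquer): 1 − (1 − 0.961991)(1 − 0.737123) = 0.990008
Series ([0.973512], attitude-control processor, gyro assembly, and [0.990008]): 0.973512 × 0.837989 × 0.810990 × 0.990008 = 0.6550

0.6550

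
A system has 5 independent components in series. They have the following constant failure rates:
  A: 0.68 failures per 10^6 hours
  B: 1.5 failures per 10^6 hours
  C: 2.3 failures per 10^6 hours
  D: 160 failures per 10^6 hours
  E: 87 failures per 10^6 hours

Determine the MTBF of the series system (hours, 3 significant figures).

Series of exponential components: λ_sys = Σ λ_i
λ_sys = 0.00000068 + 0.0000015 + 0.0000023 + 0.00016 + 0.000087 = 2.5148e-04 /h
MTBF = 1 / λ_sys = 3980 h

3980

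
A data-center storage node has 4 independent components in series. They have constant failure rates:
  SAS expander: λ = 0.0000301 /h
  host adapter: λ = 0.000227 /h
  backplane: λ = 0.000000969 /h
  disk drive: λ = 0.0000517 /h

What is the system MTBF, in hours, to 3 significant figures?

Series of exponential components: λ_sys = Σ λ_i
λ_sys = 0.0000301 + 0.000227 + 0.000000969 + 0.0000517 = 3.0977e-04 /h
MTBF = 1 / λ_sys = 3230 h

3230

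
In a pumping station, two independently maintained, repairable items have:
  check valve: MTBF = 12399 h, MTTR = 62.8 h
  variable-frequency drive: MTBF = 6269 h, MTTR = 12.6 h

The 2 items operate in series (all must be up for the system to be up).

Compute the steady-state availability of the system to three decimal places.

0.993

A(check valve) = MTBF/(MTBF+MTTR) = 12399/(12399+62.8) = 0.994961
A(variable-frequency drive) = MTBF/(MTBF+MTTR) = 6269/(6269+12.6) = 0.997994
Series availability: 0.994961 × 0.997994 = 0.993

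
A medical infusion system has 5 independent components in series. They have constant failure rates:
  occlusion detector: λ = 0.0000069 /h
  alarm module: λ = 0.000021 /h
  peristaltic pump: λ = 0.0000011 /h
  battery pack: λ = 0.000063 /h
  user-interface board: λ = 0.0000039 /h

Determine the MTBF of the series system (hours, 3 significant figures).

Series of exponential components: λ_sys = Σ λ_i
λ_sys = 0.0000069 + 0.000021 + 0.0000011 + 0.000063 + 0.0000039 = 9.5900e-05 /h
MTBF = 1 / λ_sys = 10400 h

10400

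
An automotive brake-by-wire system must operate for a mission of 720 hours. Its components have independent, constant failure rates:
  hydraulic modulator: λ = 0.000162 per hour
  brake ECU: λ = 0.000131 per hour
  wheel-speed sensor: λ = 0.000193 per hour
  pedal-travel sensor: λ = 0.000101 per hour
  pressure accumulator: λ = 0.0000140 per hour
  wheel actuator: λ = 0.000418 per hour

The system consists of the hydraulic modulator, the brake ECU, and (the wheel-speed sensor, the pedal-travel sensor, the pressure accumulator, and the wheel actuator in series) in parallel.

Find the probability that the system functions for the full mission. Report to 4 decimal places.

0.9960

R(hydraulic modulator) = exp(−0.000162 × 720) = 0.889906
R(brake ECU) = exp(−0.000131 × 720) = 0.909992
R(wheel-speed sensor) = exp(−0.000193 × 720) = 0.870263
R(pedal-travel sensor) = exp(−0.000101 × 720) = 0.929861
R(pressure accumulator) = exp(−0.0000140 × 720) = 0.989971
R(wheel actuator) = exp(−0.000418 × 720) = 0.740107
Series (wheel-speed sensor, pedal-travel sensor, pressure accumulator, and wheel actuator): 0.870263 × 0.929861 × 0.989971 × 0.740107 = 0.592906
Parallel (hydraulic modulator, brake ECU, and [0.592906]): 1 − (1 − 0.889906)(1 − 0.909992)(1 − 0.592906) = 0.9960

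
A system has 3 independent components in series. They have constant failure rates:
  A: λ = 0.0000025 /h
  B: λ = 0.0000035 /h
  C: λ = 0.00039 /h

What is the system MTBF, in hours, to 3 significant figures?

2530

Series of exponential components: λ_sys = Σ λ_i
λ_sys = 0.0000025 + 0.0000035 + 0.00039 = 3.9600e-04 /h
MTBF = 1 / λ_sys = 2530 h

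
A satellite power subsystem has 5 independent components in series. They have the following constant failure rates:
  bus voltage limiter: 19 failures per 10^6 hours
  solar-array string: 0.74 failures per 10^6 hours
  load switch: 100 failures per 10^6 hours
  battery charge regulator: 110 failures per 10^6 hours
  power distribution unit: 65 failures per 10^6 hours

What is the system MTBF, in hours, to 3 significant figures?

Series of exponential components: λ_sys = Σ λ_i
λ_sys = 0.000019 + 0.00000074 + 0.00010 + 0.00011 + 0.000065 = 2.9474e-04 /h
MTBF = 1 / λ_sys = 3390 h

3390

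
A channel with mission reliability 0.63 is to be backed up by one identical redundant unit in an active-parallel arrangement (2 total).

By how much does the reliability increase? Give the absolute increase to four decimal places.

0.2331

R_before = 0.63
R_after = 1 − (1 − 0.63)^2 = 0.8631
ΔR = 0.8631 − 0.63 = 0.2331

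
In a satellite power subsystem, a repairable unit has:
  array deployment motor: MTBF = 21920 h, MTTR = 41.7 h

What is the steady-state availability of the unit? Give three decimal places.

A(array deployment motor) = MTBF/(MTBF+MTTR) = 21920/(21920+41.7) = 0.998

0.998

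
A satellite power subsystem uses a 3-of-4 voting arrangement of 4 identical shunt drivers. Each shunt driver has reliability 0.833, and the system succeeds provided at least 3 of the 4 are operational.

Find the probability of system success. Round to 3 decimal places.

R = Σ_{i=3}^{4} C(4,i) p^i (1−p)^{4−i} with p = 0.833
C(4,3)·0.833^3·0.167^1 = 0.38611
C(4,4)·0.833^4·0.167^0 = 0.48148
Sum = 0.868

0.868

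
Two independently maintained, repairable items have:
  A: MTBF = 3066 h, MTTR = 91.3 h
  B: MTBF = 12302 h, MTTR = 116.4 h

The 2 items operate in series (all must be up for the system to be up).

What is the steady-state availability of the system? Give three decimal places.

0.962

A(A) = MTBF/(MTBF+MTTR) = 3066/(3066+91.3) = 0.971083
A(B) = MTBF/(MTBF+MTTR) = 12302/(12302+116.4) = 0.990627
Series availability: 0.971083 × 0.990627 = 0.962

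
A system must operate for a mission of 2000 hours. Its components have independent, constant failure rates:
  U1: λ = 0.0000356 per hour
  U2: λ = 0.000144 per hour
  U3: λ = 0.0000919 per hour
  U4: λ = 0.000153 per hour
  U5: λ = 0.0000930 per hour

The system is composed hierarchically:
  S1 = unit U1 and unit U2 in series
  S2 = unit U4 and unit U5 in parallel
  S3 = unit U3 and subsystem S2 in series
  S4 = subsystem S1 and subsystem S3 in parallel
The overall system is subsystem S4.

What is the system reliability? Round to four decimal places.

R(U1) = exp(−0.0000356 × 2000) = 0.931276
R(U2) = exp(−0.000144 × 2000) = 0.749762
R(U3) = exp(−0.0000919 × 2000) = 0.832102
R(U4) = exp(−0.000153 × 2000) = 0.736387
R(U5) = exp(−0.0000930 × 2000) = 0.830274
Series (U1 and U2): 0.931276 × 0.749762 = 0.698235
Parallel (U4 and U5): 1 − (1 − 0.736387)(1 − 0.830274) = 0.955258
Series (U3 and [0.955258]): 0.832102 × 0.955258 = 0.794872
Parallel ([0.698235] and [0.794872]): 1 − (1 − 0.698235)(1 − 0.794872) = 0.9381

0.9381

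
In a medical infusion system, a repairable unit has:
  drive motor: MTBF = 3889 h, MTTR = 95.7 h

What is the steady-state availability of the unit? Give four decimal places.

A(drive motor) = MTBF/(MTBF+MTTR) = 3889/(3889+95.7) = 0.9760

0.9760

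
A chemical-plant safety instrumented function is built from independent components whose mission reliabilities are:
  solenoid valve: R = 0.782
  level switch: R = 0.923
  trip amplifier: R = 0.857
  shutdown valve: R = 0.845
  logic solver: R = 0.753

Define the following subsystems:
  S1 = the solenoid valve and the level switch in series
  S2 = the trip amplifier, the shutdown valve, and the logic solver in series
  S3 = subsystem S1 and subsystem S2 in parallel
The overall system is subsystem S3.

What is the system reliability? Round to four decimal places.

0.8735

Series (solenoid valve and level switch): 0.782000 × 0.923000 = 0.721786
Series (trip amplifier, shutdown valve, and logic solver): 0.857000 × 0.845000 × 0.753000 = 0.545296
Parallel ([0.721786] and [0.545296]): 1 − (1 − 0.721786)(1 − 0.545296) = 0.8735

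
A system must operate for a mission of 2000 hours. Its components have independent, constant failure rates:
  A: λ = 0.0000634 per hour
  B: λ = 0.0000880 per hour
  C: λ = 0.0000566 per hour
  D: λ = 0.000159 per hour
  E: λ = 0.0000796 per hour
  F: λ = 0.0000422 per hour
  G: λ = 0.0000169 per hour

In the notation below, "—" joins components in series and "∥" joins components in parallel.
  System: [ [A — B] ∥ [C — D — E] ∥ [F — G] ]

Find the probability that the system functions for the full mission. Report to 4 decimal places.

R(A) = exp(−0.0000634 × 2000) = 0.880910
R(B) = exp(−0.0000880 × 2000) = 0.838618
R(C) = exp(−0.0000566 × 2000) = 0.892972
R(D) = exp(−0.000159 × 2000) = 0.727603
R(E) = exp(−0.0000796 × 2000) = 0.852826
R(F) = exp(−0.0000422 × 2000) = 0.919064
R(G) = exp(−0.0000169 × 2000) = 0.966765
Series (A and B): 0.880910 × 0.838618 = 0.738747
Series (C, D, and E): 0.892972 × 0.727603 × 0.852826 = 0.554106
Series (F and G): 0.919064 × 0.966765 = 0.888519
Parallel ([0.738747], [0.554106], and [0.888519]): 1 − (1 − 0.738747)(1 − 0.554106)(1 − 0.888519) = 0.9870

0.9870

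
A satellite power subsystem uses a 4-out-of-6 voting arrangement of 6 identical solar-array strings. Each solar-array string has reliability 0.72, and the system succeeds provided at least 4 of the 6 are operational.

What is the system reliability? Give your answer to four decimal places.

R = Σ_{i=4}^{6} C(6,i) p^i (1−p)^{6−i} with p = 0.72
C(6,4)·0.72^4·0.28^2 = 0.316037
C(6,5)·0.72^5·0.28^1 = 0.325066
C(6,6)·0.72^6·0.28^0 = 0.139314
Sum = 0.7804

0.7804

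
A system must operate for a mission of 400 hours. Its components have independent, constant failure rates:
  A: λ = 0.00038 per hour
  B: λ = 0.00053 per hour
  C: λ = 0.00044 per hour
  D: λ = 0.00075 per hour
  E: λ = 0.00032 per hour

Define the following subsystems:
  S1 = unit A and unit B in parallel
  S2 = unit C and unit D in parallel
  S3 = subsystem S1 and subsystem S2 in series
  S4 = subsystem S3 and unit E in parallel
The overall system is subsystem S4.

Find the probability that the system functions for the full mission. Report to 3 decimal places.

R(A) = exp(−0.00038 × 400) = 0.85899
R(B) = exp(−0.00053 × 400) = 0.80896
R(C) = exp(−0.00044 × 400) = 0.83862
R(D) = exp(−0.00075 × 400) = 0.74082
R(E) = exp(−0.00032 × 400) = 0.87985
Parallel (A and B): 1 − (1 − 0.85899)(1 − 0.80896) = 0.97306
Parallel (C and D): 1 − (1 − 0.83862)(1 − 0.74082) = 0.95817
Series ([0.97306] and [0.95817]): 0.97306 × 0.95817 = 0.93236
Parallel ([0.93236] and E): 1 − (1 − 0.93236)(1 − 0.87985) = 0.992

0.992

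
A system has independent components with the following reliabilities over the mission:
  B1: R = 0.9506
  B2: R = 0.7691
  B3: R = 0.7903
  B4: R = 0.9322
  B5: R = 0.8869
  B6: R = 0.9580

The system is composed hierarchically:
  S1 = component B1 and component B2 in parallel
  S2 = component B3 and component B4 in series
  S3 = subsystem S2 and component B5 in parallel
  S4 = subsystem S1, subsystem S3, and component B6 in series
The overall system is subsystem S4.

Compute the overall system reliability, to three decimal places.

Parallel (B1 and B2): 1 − (1 − 0.95060)(1 − 0.76910) = 0.98859
Series (B3 and B4): 0.79030 × 0.93220 = 0.73672
Parallel ([0.73672] and B5): 1 − (1 − 0.73672)(1 − 0.88690) = 0.97022
Series ([0.98859], [0.97022], and B6): 0.98859 × 0.97022 × 0.95800 = 0.919

0.919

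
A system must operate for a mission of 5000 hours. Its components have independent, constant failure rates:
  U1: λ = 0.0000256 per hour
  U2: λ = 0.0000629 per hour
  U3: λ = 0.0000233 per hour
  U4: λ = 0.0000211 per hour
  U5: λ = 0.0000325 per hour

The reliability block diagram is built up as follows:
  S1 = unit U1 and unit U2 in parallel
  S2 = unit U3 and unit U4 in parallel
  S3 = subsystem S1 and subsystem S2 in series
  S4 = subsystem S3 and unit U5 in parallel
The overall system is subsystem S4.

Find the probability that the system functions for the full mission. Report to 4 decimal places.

0.9935

R(U1) = exp(−0.0000256 × 5000) = 0.879853
R(U2) = exp(−0.0000629 × 5000) = 0.730154
R(U3) = exp(−0.0000233 × 5000) = 0.890030
R(U4) = exp(−0.0000211 × 5000) = 0.899874
R(U5) = exp(−0.0000325 × 5000) = 0.850016
Parallel (U1 and U2): 1 − (1 − 0.879853)(1 − 0.730154) = 0.967579
Parallel (U3 and U4): 1 − (1 − 0.890030)(1 − 0.899874) = 0.988989
Series ([0.967579] and [0.988989]): 0.967579 × 0.988989 = 0.956925
Parallel ([0.956925] and U5): 1 − (1 − 0.956925)(1 − 0.850016) = 0.9935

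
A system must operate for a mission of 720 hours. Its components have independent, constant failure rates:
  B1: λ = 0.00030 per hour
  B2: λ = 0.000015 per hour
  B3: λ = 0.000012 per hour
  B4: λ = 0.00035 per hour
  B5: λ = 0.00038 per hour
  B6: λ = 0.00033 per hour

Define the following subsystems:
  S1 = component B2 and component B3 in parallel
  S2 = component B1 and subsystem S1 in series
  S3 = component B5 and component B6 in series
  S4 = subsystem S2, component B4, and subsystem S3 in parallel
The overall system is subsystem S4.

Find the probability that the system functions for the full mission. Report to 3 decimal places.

R(B1) = exp(−0.00030 × 720) = 0.80574
R(B2) = exp(−0.000015 × 720) = 0.98926
R(B3) = exp(−0.000012 × 720) = 0.99140
R(B4) = exp(−0.00035 × 720) = 0.77724
R(B5) = exp(−0.00038 × 720) = 0.76064
R(B6) = exp(−0.00033 × 720) = 0.78852
Parallel (B2 and B3): 1 − (1 − 0.98926)(1 − 0.99140) = 0.99991
Series (B1 and [0.99991]): 0.80574 × 0.99991 = 0.80567
Series (B5 and B6): 0.76064 × 0.78852 = 0.59978
Parallel ([0.80567], B4, and [0.59978]): 1 − (1 − 0.80567)(1 − 0.77724)(1 − 0.59978) = 0.983

0.983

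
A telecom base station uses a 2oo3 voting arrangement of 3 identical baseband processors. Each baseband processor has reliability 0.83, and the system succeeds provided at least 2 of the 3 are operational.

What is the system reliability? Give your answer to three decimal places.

R = Σ_{i=2}^{3} C(3,i) p^i (1−p)^{3−i} with p = 0.83
C(3,2)·0.83^2·0.17^1 = 0.35134
C(3,3)·0.83^3·0.17^0 = 0.57179
Sum = 0.923

0.923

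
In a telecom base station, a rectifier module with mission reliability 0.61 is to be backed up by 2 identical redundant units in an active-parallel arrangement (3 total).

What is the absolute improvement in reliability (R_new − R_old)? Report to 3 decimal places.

0.331

R_before = 0.61
R_after = 1 − (1 − 0.61)^3 = 0.941
ΔR = 0.941 − 0.61 = 0.331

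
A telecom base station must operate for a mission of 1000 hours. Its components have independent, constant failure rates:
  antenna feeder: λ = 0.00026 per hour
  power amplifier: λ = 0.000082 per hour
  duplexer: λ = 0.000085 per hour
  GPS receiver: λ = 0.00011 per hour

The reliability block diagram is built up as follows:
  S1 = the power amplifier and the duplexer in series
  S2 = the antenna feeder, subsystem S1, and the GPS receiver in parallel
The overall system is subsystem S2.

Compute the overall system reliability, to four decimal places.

R(antenna feeder) = exp(−0.00026 × 1000) = 0.771052
R(power amplifier) = exp(−0.000082 × 1000) = 0.921272
R(duplexer) = exp(−0.000085 × 1000) = 0.918512
R(GPS receiver) = exp(−0.00011 × 1000) = 0.895834
Series (power amplifier and duplexer): 0.921272 × 0.918512 = 0.846199
Parallel (antenna feeder, [0.846199], and GPS receiver): 1 − (1 − 0.771052)(1 − 0.846199)(1 − 0.895834) = 0.9963

0.9963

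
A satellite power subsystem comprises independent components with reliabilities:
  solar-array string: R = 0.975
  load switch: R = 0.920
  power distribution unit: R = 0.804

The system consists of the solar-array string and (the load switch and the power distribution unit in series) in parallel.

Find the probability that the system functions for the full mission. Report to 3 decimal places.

0.993

Series (load switch and power distribution unit): 0.92000 × 0.80400 = 0.73968
Parallel (solar-array string and [0.73968]): 1 − (1 − 0.97500)(1 − 0.73968) = 0.993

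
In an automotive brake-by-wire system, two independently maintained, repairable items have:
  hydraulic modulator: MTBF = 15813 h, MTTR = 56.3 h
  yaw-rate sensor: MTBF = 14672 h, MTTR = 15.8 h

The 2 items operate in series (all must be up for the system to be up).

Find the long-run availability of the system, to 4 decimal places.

0.9954

A(hydraulic modulator) = MTBF/(MTBF+MTTR) = 15813/(15813+56.3) = 0.996452
A(yaw-rate sensor) = MTBF/(MTBF+MTTR) = 14672/(14672+15.8) = 0.998924
Series availability: 0.996452 × 0.998924 = 0.9954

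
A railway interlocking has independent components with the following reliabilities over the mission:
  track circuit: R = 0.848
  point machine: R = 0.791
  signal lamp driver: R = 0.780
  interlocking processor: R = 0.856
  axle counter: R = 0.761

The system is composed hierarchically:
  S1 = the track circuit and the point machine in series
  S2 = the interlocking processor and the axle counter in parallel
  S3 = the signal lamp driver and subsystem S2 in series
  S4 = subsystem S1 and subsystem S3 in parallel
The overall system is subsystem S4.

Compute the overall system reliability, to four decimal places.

Series (track circuit and point machine): 0.848000 × 0.791000 = 0.670768
Parallel (interlocking processor and axle counter): 1 − (1 − 0.856000)(1 − 0.761000) = 0.965584
Series (signal lamp driver and [0.965584]): 0.780000 × 0.965584 = 0.753156
Parallel ([0.670768] and [0.753156]): 1 − (1 − 0.670768)(1 − 0.753156) = 0.9187

0.9187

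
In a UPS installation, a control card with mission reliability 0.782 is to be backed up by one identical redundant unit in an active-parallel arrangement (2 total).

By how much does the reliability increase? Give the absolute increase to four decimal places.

0.1705

R_before = 0.782
R_after = 1 − (1 − 0.782)^2 = 0.9525
ΔR = 0.9525 − 0.782 = 0.1705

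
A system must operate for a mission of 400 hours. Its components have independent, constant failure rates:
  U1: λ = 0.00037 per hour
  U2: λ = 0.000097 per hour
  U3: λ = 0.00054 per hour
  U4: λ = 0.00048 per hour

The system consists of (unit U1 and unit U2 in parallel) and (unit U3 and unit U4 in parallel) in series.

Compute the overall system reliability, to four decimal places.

R(U1) = exp(−0.00037 × 400) = 0.862431
R(U2) = exp(−0.000097 × 400) = 0.961943
R(U3) = exp(−0.00054 × 400) = 0.805735
R(U4) = exp(−0.00048 × 400) = 0.825307
Parallel (U1 and U2): 1 − (1 − 0.862431)(1 − 0.961943) = 0.994765
Parallel (U3 and U4): 1 − (1 − 0.805735)(1 − 0.825307) = 0.966063
Series ([0.994765] and [0.966063]): 0.994765 × 0.966063 = 0.9610

0.9610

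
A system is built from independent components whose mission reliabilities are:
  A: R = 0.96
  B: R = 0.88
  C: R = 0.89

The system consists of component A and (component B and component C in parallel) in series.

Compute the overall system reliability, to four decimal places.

0.9473

Parallel (B and C): 1 − (1 − 0.880000)(1 − 0.890000) = 0.986800
Series (A and [0.986800]): 0.960000 × 0.986800 = 0.9473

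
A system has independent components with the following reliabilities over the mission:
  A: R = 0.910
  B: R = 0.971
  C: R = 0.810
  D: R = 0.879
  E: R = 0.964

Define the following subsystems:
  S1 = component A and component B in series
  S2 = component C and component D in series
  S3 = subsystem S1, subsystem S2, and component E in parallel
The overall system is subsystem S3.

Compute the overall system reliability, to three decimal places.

Series (A and B): 0.91000 × 0.97100 = 0.88361
Series (C and D): 0.81000 × 0.87900 = 0.71199
Parallel ([0.88361], [0.71199], and E): 1 − (1 − 0.88361)(1 − 0.71199)(1 − 0.96400) = 0.999

0.999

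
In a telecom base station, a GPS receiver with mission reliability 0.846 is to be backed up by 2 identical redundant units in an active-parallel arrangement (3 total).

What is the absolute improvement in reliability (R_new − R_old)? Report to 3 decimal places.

0.150

R_before = 0.846
R_after = 1 − (1 − 0.846)^3 = 0.996
ΔR = 0.996 − 0.846 = 0.150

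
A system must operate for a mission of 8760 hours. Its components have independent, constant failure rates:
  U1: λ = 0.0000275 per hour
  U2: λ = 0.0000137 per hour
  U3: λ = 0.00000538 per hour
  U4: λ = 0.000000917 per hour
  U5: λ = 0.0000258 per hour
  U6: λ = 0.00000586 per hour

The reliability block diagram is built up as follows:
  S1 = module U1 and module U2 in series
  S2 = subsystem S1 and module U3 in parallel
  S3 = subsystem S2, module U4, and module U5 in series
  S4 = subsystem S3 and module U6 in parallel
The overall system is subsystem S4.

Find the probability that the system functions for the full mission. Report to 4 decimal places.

0.9890

R(U1) = exp(−0.0000275 × 8760) = 0.785920
R(U2) = exp(−0.0000137 × 8760) = 0.886910
R(U3) = exp(−0.00000538 × 8760) = 0.953965
R(U4) = exp(−0.000000917 × 8760) = 0.991999
R(U5) = exp(−0.0000258 × 8760) = 0.797712
R(U6) = exp(−0.00000586 × 8760) = 0.949962
Series (U1 and U2): 0.785920 × 0.886910 = 0.697040
Parallel ([0.697040] and U3): 1 − (1 − 0.697040)(1 − 0.953965) = 0.986053
Series ([0.986053], U4, and U5): 0.986053 × 0.991999 × 0.797712 = 0.780293
Parallel ([0.780293] and U6): 1 − (1 − 0.780293)(1 − 0.949962) = 0.9890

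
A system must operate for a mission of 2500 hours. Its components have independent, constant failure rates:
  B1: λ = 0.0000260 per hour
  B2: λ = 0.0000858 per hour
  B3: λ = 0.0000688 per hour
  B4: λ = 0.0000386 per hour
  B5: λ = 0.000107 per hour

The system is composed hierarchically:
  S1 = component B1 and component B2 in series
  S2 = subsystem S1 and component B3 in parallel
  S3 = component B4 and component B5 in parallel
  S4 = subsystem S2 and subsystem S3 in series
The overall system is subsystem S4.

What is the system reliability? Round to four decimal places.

0.9407

R(B1) = exp(−0.0000260 × 2500) = 0.937067
R(B2) = exp(−0.0000858 × 2500) = 0.806945
R(B3) = exp(−0.0000688 × 2500) = 0.841979
R(B4) = exp(−0.0000386 × 2500) = 0.908010
R(B5) = exp(−0.000107 × 2500) = 0.765290
Series (B1 and B2): 0.937067 × 0.806945 = 0.756162
Parallel ([0.756162] and B3): 1 − (1 − 0.756162)(1 − 0.841979) = 0.961468
Parallel (B4 and B5): 1 − (1 − 0.908010)(1 − 0.765290) = 0.978409
Series ([0.961468] and [0.978409]): 0.961468 × 0.978409 = 0.9407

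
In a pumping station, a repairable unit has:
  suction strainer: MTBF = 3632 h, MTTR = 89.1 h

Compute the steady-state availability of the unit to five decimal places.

A(suction strainer) = MTBF/(MTBF+MTTR) = 3632/(3632+89.1) = 0.97606

0.97606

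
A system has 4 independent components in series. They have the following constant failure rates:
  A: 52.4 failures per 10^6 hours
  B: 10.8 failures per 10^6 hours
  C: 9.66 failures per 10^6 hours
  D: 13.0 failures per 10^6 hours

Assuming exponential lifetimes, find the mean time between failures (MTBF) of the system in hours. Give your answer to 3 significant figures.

11600

Series of exponential components: λ_sys = Σ λ_i
λ_sys = 0.0000524 + 0.0000108 + 0.00000966 + 0.0000130 = 8.5860e-05 /h
MTBF = 1 / λ_sys = 11600 h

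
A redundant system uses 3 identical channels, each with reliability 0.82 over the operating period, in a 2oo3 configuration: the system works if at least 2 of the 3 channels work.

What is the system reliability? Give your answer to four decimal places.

0.9145

R = Σ_{i=2}^{3} C(3,i) p^i (1−p)^{3−i} with p = 0.82
C(3,2)·0.82^2·0.18^1 = 0.363096
C(3,3)·0.82^3·0.18^0 = 0.551368
Sum = 0.9145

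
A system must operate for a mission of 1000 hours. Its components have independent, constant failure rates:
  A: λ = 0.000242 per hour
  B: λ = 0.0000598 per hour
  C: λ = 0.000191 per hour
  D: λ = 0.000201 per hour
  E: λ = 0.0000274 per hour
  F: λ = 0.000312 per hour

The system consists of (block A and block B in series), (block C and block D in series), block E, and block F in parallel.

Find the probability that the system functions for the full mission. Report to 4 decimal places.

0.9994

R(A) = exp(−0.000242 × 1000) = 0.785056
R(B) = exp(−0.0000598 × 1000) = 0.941953
R(C) = exp(−0.000191 × 1000) = 0.826133
R(D) = exp(−0.000201 × 1000) = 0.817912
R(E) = exp(−0.0000274 × 1000) = 0.972972
R(F) = exp(−0.000312 × 1000) = 0.731982
Series (A and B): 0.785056 × 0.941953 = 0.739486
Series (C and D): 0.826133 × 0.817912 = 0.675704
Parallel ([0.739486], [0.675704], E, and F): 1 − (1 − 0.739486)(1 − 0.675704)(1 − 0.972972)(1 − 0.731982) = 0.9994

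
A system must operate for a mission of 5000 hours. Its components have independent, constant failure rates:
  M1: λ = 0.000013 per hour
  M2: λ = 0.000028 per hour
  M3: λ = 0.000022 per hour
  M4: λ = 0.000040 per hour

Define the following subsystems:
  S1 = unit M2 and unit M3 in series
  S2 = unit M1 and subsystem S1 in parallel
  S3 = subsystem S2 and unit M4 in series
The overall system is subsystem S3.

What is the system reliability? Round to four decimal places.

0.8073

R(M1) = exp(−0.000013 × 5000) = 0.937067
R(M2) = exp(−0.000028 × 5000) = 0.869358
R(M3) = exp(−0.000022 × 5000) = 0.895834
R(M4) = exp(−0.000040 × 5000) = 0.818731
Series (M2 and M3): 0.869358 × 0.895834 = 0.778800
Parallel (M1 and [0.778800]): 1 − (1 − 0.937067)(1 − 0.778800) = 0.986079
Series ([0.986079] and M4): 0.986079 × 0.818731 = 0.8073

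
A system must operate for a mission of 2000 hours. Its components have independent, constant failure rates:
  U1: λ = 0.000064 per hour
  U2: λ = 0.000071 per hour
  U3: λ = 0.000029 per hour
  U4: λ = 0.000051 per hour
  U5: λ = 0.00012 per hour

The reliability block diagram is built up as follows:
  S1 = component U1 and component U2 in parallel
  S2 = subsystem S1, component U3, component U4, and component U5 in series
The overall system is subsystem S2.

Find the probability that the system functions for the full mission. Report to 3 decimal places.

R(U1) = exp(−0.000064 × 2000) = 0.87985
R(U2) = exp(−0.000071 × 2000) = 0.86762
R(U3) = exp(−0.000029 × 2000) = 0.94365
R(U4) = exp(−0.000051 × 2000) = 0.90303
R(U5) = exp(−0.00012 × 2000) = 0.78663
Parallel (U1 and U2): 1 − (1 − 0.87985)(1 − 0.86762) = 0.98409
Series ([0.98409], U3, U4, and U5): 0.98409 × 0.94365 × 0.90303 × 0.78663 = 0.660

0.660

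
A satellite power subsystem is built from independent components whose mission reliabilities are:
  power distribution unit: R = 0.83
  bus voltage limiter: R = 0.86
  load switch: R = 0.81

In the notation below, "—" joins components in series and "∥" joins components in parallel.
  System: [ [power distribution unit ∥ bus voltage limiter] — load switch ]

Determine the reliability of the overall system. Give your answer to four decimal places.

0.7907

Parallel (power distribution unit and bus voltage limiter): 1 − (1 − 0.830000)(1 − 0.860000) = 0.976200
Series ([0.976200] and load switch): 0.976200 × 0.810000 = 0.7907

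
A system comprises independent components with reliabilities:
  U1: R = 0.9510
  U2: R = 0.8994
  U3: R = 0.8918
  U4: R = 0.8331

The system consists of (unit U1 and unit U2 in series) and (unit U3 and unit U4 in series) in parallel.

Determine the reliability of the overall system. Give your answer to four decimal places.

0.9628

Series (U1 and U2): 0.951000 × 0.899400 = 0.855329
Series (U3 and U4): 0.891800 × 0.833100 = 0.742959
Parallel ([0.855329] and [0.742959]): 1 − (1 − 0.855329)(1 − 0.742959) = 0.9628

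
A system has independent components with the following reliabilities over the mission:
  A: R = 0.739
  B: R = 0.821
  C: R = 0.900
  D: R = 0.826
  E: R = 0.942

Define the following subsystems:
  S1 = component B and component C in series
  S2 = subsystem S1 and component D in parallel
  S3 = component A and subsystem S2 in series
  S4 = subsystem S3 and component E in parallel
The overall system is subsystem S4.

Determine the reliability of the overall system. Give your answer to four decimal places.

Series (B and C): 0.821000 × 0.900000 = 0.738900
Parallel ([0.738900] and D): 1 − (1 − 0.738900)(1 − 0.826000) = 0.954569
Series (A and [0.954569]): 0.739000 × 0.954569 = 0.705426
Parallel ([0.705426] and E): 1 − (1 − 0.705426)(1 − 0.942000) = 0.9829

0.9829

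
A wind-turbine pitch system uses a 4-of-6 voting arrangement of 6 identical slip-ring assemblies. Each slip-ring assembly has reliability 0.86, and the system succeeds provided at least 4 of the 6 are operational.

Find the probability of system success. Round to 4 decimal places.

R = Σ_{i=4}^{6} C(6,i) p^i (1−p)^{6−i} with p = 0.86
C(6,4)·0.86^4·0.14^2 = 0.160820
C(6,5)·0.86^5·0.14^1 = 0.395159
C(6,6)·0.86^6·0.14^0 = 0.404567
Sum = 0.9605

0.9605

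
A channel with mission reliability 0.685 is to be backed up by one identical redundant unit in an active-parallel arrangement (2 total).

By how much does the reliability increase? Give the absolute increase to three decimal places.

0.216

R_before = 0.685
R_after = 1 − (1 − 0.685)^2 = 0.901
ΔR = 0.901 − 0.685 = 0.216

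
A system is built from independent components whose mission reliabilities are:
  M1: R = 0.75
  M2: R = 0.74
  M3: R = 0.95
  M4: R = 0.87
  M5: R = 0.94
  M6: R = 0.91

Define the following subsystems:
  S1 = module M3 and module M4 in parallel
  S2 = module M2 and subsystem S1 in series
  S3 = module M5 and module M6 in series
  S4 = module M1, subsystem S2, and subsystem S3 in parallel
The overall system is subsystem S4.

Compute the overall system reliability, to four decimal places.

Parallel (M3 and M4): 1 − (1 − 0.950000)(1 − 0.870000) = 0.993500
Series (M2 and [0.993500]): 0.740000 × 0.993500 = 0.735190
Series (M5 and M6): 0.940000 × 0.910000 = 0.855400
Parallel (M1, [0.735190], and [0.855400]): 1 − (1 − 0.750000)(1 − 0.735190)(1 − 0.855400) = 0.9904

0.9904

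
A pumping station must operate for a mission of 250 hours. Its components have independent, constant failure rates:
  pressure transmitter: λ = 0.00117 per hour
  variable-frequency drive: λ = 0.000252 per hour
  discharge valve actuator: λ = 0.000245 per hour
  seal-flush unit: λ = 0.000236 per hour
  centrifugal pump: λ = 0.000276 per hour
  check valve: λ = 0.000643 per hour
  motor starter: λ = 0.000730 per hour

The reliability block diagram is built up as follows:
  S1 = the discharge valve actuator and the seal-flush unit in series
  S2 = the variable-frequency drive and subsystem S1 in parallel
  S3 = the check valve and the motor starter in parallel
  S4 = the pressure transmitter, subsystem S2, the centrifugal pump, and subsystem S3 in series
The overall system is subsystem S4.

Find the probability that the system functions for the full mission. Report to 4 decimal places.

0.6747

R(pressure transmitter) = exp(−0.00117 × 250) = 0.746395
R(variable-frequency drive) = exp(−0.000252 × 250) = 0.938943
R(discharge valve actuator) = exp(−0.000245 × 250) = 0.940588
R(seal-flush unit) = exp(−0.000236 × 250) = 0.942707
R(centrifugal pump) = exp(−0.000276 × 250) = 0.933327
R(check valve) = exp(−0.000643 × 250) = 0.851505
R(motor starter) = exp(−0.000730 × 250) = 0.833185
Series (discharge valve actuator and seal-flush unit): 0.940588 × 0.942707 = 0.886699
Parallel (variable-frequency drive and [0.886699]): 1 − (1 − 0.938943)(1 − 0.886699) = 0.993082
Parallel (check valve and motor starter): 1 − (1 − 0.851505)(1 − 0.833185) = 0.975229
Series (pressure transmitter, [0.993082], centrifugal pump, and [0.975229]): 0.746395 × 0.993082 × 0.933327 × 0.975229 = 0.6747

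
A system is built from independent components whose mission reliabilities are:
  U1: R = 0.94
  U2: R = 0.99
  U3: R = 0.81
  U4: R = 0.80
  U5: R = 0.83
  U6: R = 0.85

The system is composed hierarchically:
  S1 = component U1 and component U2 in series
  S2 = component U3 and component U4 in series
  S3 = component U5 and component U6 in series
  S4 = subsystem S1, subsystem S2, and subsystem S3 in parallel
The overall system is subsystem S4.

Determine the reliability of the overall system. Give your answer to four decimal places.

Series (U1 and U2): 0.940000 × 0.990000 = 0.930600
Series (U3 and U4): 0.810000 × 0.800000 = 0.648000
Series (U5 and U6): 0.830000 × 0.850000 = 0.705500
Parallel ([0.930600], [0.648000], and [0.705500]): 1 − (1 − 0.930600)(1 − 0.648000)(1 − 0.705500) = 0.9928

0.9928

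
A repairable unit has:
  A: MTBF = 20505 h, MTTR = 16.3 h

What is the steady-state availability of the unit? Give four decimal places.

A(A) = MTBF/(MTBF+MTTR) = 20505/(20505+16.3) = 0.9992

0.9992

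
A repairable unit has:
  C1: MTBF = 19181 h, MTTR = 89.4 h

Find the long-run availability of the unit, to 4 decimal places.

0.9954

A(C1) = MTBF/(MTBF+MTTR) = 19181/(19181+89.4) = 0.9954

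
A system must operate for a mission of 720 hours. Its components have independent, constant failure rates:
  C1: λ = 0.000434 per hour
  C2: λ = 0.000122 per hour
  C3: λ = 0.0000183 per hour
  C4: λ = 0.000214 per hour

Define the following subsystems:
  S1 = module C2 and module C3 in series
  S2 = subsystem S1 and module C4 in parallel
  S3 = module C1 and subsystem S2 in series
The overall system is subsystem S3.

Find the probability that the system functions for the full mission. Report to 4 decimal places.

R(C1) = exp(−0.000434 × 720) = 0.731630
R(C2) = exp(−0.000122 × 720) = 0.915907
R(C3) = exp(−0.0000183 × 720) = 0.986910
R(C4) = exp(−0.000214 × 720) = 0.857203
Series (C2 and C3): 0.915907 × 0.986910 = 0.903918
Parallel ([0.903918] and C4): 1 − (1 − 0.903918)(1 − 0.857203) = 0.986280
Series (C1 and [0.986280]): 0.731630 × 0.986280 = 0.7216

0.7216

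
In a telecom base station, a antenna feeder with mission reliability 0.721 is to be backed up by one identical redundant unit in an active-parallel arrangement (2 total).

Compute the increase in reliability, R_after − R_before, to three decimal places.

0.201

R_before = 0.721
R_after = 1 − (1 − 0.721)^2 = 0.922
ΔR = 0.922 − 0.721 = 0.201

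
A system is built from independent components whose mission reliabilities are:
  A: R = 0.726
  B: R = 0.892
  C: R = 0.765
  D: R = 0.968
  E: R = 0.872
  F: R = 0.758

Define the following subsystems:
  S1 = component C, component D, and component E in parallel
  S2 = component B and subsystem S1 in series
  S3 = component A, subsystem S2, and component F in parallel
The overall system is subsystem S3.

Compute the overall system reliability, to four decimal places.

0.9928

Parallel (C, D, and E): 1 − (1 − 0.765000)(1 − 0.968000)(1 − 0.872000) = 0.999037
Series (B and [0.999037]): 0.892000 × 0.999037 = 0.891141
Parallel (A, [0.891141], and F): 1 − (1 − 0.726000)(1 − 0.891141)(1 − 0.758000) = 0.9928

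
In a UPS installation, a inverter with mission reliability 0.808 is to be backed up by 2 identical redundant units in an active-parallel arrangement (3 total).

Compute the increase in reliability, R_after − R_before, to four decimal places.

R_before = 0.808
R_after = 1 − (1 − 0.808)^3 = 0.9929
ΔR = 0.9929 − 0.808 = 0.1849

0.1849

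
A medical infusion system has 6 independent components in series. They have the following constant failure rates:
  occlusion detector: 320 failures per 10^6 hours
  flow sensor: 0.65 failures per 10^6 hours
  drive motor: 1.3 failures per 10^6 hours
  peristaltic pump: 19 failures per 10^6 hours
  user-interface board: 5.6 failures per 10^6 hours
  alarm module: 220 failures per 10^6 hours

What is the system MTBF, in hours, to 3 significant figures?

Series of exponential components: λ_sys = Σ λ_i
λ_sys = 0.00032 + 0.00000065 + 0.0000013 + 0.000019 + 0.0000056 + 0.00022 = 5.6655e-04 /h
MTBF = 1 / λ_sys = 1770 h

1770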